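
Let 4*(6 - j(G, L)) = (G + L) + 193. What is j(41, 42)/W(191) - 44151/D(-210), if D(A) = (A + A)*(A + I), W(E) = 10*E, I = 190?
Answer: -2828587/534800 ≈ -5.2891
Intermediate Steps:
j(G, L) = -169/4 - G/4 - L/4 (j(G, L) = 6 - ((G + L) + 193)/4 = 6 - (193 + G + L)/4 = 6 + (-193/4 - G/4 - L/4) = -169/4 - G/4 - L/4)
D(A) = 2*A*(190 + A) (D(A) = (A + A)*(A + 190) = (2*A)*(190 + A) = 2*A*(190 + A))
j(41, 42)/W(191) - 44151/D(-210) = (-169/4 - ¼*41 - ¼*42)/((10*191)) - 44151*(-1/(420*(190 - 210))) = (-169/4 - 41/4 - 21/2)/1910 - 44151/(2*(-210)*(-20)) = -63*1/1910 - 44151/8400 = -63/1910 - 44151*1/8400 = -63/1910 - 14717/2800 = -2828587/534800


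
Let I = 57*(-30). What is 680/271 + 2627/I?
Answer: 450883/463410 ≈ 0.97297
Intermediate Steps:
I = -1710
680/271 + 2627/I = 680/271 + 2627/(-1710) = 680*(1/271) + 2627*(-1/1710) = 680/271 - 2627/1710 = 450883/463410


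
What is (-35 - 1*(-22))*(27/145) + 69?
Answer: 9654/145 ≈ 66.579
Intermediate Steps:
(-35 - 1*(-22))*(27/145) + 69 = (-35 + 22)*(27*(1/145)) + 69 = -13*27/145 + 69 = -351/145 + 69 = 9654/145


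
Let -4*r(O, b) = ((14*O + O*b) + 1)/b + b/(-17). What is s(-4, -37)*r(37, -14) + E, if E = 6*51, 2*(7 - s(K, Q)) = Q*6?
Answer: 135095/476 ≈ 283.81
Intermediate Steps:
s(K, Q) = 7 - 3*Q (s(K, Q) = 7 - Q*6/2 = 7 - 3*Q)
E = 306
r(O, b) = b/68 - (1 + 14*O + O*b)/(4*b) (r(O, b) = -(((14*O + O*b) + 1)/b + b/(-17))/4 = -((1 + 14*O + O*b)/b + b*(-1/17))/4 = -((1 + 14*O + O*b)/b - b/17)/4 = -(-b/17 + (1 + 14*O + O*b)/b)/4 = b/68 - (1 + 14*O + O*b)/(4*b))
s(-4, -37)*r(37, -14) + E = (7 - 3*(-37))*((1/68)*(-17 - 238*37 - 1*(-14)*(-1*(-14) + 17*37))/(-14)) + 306 = (7 + 111)*((1/68)*(-1/14)*(-17 - 8806 - 1*(-14)*(14 + 629))) + 306 = 118*((1/68)*(-1/14)*(-17 - 8806 - 1*(-14)*643)) + 306 = 118*((1/68)*(-1/14)*(-17 - 8806 + 9002)) + 306 = 118*((1/68)*(-1/14)*179) + 306 = 118*(-179/952) + 306 = -10561/476 + 306 = 135095/476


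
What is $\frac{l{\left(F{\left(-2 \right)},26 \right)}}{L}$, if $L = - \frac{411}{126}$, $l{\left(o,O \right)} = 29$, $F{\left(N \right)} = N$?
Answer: $- \frac{1218}{137} \approx -8.8905$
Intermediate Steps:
$L = - \frac{137}{42}$ ($L = \left(-411\right) \frac{1}{126} = - \frac{137}{42} \approx -3.2619$)
$\frac{l{\left(F{\left(-2 \right)},26 \right)}}{L} = \frac{29}{- \frac{137}{42}} = 29 \left(- \frac{42}{137}\right) = - \frac{1218}{137}$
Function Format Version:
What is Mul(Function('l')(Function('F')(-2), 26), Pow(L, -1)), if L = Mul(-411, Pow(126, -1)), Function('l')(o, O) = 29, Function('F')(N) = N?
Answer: Rational(-1218, 137) ≈ -8.8905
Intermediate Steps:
L = Rational(-137, 42) (L = Mul(-411, Rational(1, 126)) = Rational(-137, 42) ≈ -3.2619)
Mul(Function('l')(Function('F')(-2), 26), Pow(L, -1)) = Mul(29, Pow(Rational(-137, 42), -1)) = Mul(29, Rational(-42, 137)) = Rational(-1218, 137)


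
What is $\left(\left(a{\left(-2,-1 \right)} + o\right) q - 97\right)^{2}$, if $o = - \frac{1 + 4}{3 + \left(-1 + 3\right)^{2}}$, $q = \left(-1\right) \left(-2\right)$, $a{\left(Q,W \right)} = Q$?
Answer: $\frac{514089}{49} \approx 10492.0$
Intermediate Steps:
$q = 2$
$o = - \frac{5}{7}$ ($o = - \frac{5}{3 + 2^{2}} = - \frac{5}{3 + 4} = - \frac{5}{7} \approx -0.71429$)
$\left(\left(a{\left(-2,-1 \right)} + o\right) q - 97\right)^{2} = \left(\left(-2 - \frac{5}{7}\right) 2 - 97\right)^{2} = \left(\left(- \frac{19}{7}\right) 2 - 97\right)^{2} = \left(- \frac{38}{7} - 97\right)^{2} = \left(- \frac{717}{7}\right)^{2} = \frac{514089}{49}$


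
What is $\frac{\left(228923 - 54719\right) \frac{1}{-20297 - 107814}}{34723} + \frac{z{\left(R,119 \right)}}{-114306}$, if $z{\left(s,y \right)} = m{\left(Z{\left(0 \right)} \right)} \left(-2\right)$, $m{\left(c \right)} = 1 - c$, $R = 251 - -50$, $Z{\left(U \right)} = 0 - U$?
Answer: $- \frac{5507882959}{254239305353709} \approx -2.1664 \cdot 10^{-5}$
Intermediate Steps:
$Z{\left(U \right)} = - U$
$R = 301$ ($R = 251 + 50 = 301$)
$z{\left(s,y \right)} = -2$ ($z{\left(s,y \right)} = \left(1 - \left(-1\right) 0\right) \left(-2\right) = \left(1 - 0\right) \left(-2\right) = \left(1 + 0\right) \left(-2\right) = 1 \left(-2\right) = -2$)
$\frac{\left(228923 - 54719\right) \frac{1}{-20297 - 107814}}{34723} + \frac{z{\left(R,119 \right)}}{-114306} = \frac{\left(228923 - 54719\right) \frac{1}{-20297 - 107814}}{34723} - \frac{2}{-114306} = \frac{174204}{-128111} \cdot \frac{1}{34723} - - \frac{1}{57153} = 174204 \left(- \frac{1}{128111}\right) \frac{1}{34723} + \frac{1}{57153} = \left(- \frac{174204}{128111}\right) \frac{1}{34723} + \frac{1}{57153} = - \frac{174204}{4448398253} + \frac{1}{57153} = - \frac{5507882959}{254239305353709}$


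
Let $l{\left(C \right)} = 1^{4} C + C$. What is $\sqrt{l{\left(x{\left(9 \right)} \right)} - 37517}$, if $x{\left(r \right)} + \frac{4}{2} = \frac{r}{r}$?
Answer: $i \sqrt{37519} \approx 193.7 i$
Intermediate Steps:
$x{\left(r \right)} = -1$ ($x{\left(r \right)} = -2 + \frac{r}{r} = -2 + 1 = -1$)
$l{\left(C \right)} = 2 C$ ($l{\left(C \right)} = 1 C + C = C + C = 2 C$)
$\sqrt{l{\left(x{\left(9 \right)} \right)} - 37517} = \sqrt{2 \left(-1\right) - 37517} = \sqrt{-2 - 37517} = \sqrt{-37519} = i \sqrt{37519}$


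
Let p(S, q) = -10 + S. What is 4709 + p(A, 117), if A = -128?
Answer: 4571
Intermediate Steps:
4709 + p(A, 117) = 4709 + (-10 - 128) = 4709 - 138 = 4571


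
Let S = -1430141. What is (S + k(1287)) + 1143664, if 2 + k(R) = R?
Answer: -285192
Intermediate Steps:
k(R) = -2 + R
(S + k(1287)) + 1143664 = (-1430141 + (-2 + 1287)) + 1143664 = (-1430141 + 1285) + 1143664 = -1428856 + 1143664 = -285192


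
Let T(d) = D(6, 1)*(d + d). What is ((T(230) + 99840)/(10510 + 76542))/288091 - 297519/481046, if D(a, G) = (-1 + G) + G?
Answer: -1865350081353277/3016025859596918 ≈ -0.61848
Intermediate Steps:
D(a, G) = -1 + 2*G
T(d) = 2*d (T(d) = (-1 + 2*1)*(d + d) = (-1 + 2)*(2*d) = 1*(2*d) = 2*d)
((T(230) + 99840)/(10510 + 76542))/288091 - 297519/481046 = ((2*230 + 99840)/(10510 + 76542))/288091 - 297519/481046 = ((460 + 99840)/87052)*(1/288091) - 297519*1/481046 = (100300*(1/87052))*(1/288091) - 297519/481046 = (25075/21763)*(1/288091) - 297519/481046 = 25075/6269724433 - 297519/481046 = -1865350081353277/3016025859596918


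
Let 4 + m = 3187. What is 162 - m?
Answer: -3021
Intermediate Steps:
m = 3183 (m = -4 + 3187 = 3183)
162 - m = 162 - 1*3183 = 162 - 3183 = -3021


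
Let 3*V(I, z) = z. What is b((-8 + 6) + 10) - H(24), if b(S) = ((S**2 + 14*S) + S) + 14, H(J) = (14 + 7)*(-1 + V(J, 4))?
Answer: 191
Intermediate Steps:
V(I, z) = z/3
H(J) = 7 (H(J) = (14 + 7)*(-1 + (1/3)*4) = 21*(-1 + 4/3) = 21*(1/3) = 7)
b(S) = 14 + S**2 + 15*S (b(S) = (S**2 + 15*S) + 14 = 14 + S**2 + 15*S)
b((-8 + 6) + 10) - H(24) = (14 + ((-8 + 6) + 10)**2 + 15*((-8 + 6) + 10)) - 1*7 = (14 + (-2 + 10)**2 + 15*(-2 + 10)) - 7 = (14 + 8**2 + 15*8) - 7 = (14 + 64 + 120) - 7 = 198 - 7 = 191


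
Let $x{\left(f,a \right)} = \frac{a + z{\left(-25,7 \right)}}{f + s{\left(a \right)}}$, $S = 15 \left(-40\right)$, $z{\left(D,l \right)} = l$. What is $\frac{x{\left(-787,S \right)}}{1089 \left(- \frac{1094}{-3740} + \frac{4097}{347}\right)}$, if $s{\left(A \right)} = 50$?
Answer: $\frac{34981070}{572847032637} \approx 6.1065 \cdot 10^{-5}$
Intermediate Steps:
$S = -600$
$x{\left(f,a \right)} = \frac{7 + a}{50 + f}$ ($x{\left(f,a \right)} = \frac{a + 7}{f + 50} = \frac{7 + a}{50 + f}$)
$\frac{x{\left(-787,S \right)}}{1089 \left(- \frac{1094}{-3740} + \frac{4097}{347}\right)} = \frac{\frac{1}{50 - 787} \left(7 - 600\right)}{1089 \left(- \frac{1094}{-3740} + \frac{4097}{347}\right)} = \frac{\frac{1}{-737} \left(-593\right)}{1089 \left(\left(-1094\right) \left(- \frac{1}{3740}\right) + 4097 \cdot \frac{1}{347}\right)} = \frac{\left(- \frac{1}{737}\right) \left(-593\right)}{1089 \left(\frac{547}{1870} + \frac{4097}{347}\right)} = \frac{593}{737 \cdot 1089 \cdot \frac{7851199}{648890}} = \frac{593}{737 \cdot \frac{777268701}{58990}} = \frac{593}{737} \cdot \frac{58990}{777268701} = \frac{34981070}{572847032637}$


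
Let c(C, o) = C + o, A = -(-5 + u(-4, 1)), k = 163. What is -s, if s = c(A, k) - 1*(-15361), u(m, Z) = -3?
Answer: -15532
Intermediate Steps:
A = 8 (A = -(-5 - 3) = -1*(-8) = 8)
s = 15532 (s = (8 + 163) - 1*(-15361) = 171 + 15361 = 15532)
-s = -1*15532 = -15532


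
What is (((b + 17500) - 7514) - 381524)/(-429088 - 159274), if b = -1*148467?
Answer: 520005/588362 ≈ 0.88382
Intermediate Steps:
b = -148467
(((b + 17500) - 7514) - 381524)/(-429088 - 159274) = (((-148467 + 17500) - 7514) - 381524)/(-429088 - 159274) = ((-130967 - 7514) - 381524)/(-588362) = (-138481 - 381524)*(-1/588362) = -520005*(-1/588362) = 520005/588362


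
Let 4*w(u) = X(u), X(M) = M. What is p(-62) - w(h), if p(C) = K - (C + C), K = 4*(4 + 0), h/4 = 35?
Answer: 105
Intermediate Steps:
h = 140 (h = 4*35 = 140)
K = 16 (K = 4*4 = 16)
w(u) = u/4
p(C) = 16 - 2*C (p(C) = 16 - (C + C) = 16 - 2*C)
p(-62) - w(h) = (16 - 2*(-62)) - 140/4 = (16 + 124) - 1*35 = 140 - 35 = 105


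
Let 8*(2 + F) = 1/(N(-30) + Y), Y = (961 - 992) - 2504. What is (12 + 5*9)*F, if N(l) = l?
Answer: -41041/360 ≈ -114.00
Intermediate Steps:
Y = -2535 (Y = -31 - 2504 = -2535)
F = -41041/20520 (F = -2 + 1/(8*(-30 - 2535)) = -2 + (⅛)/(-2565) = -2 + (⅛)*(-1/2565) = -2 - 1/20520 = -41041/20520 ≈ -2.0000)
(12 + 5*9)*F = (12 + 5*9)*(-41041/20520) = (12 + 45)*(-41041/20520) = 57*(-41041/20520) = -41041/360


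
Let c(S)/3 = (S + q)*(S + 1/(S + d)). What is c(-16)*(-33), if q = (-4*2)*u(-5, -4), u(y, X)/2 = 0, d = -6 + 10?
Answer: -25476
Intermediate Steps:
d = 4
u(y, X) = 0 (u(y, X) = 2*0 = 0)
q = 0 (q = -4*2*0 = -8*0 = 0)
c(S) = 3*S*(S + 1/(4 + S)) (c(S) = 3*((S + 0)*(S + 1/(S + 4))) = 3*(S*(S + 1/(4 + S))) = 3*S*(S + 1/(4 + S)))
c(-16)*(-33) = (3*(-16)*(1 + (-16)² + 4*(-16))/(4 - 16))*(-33) = (3*(-16)*(1 + 256 - 64)/(-12))*(-33) = (3*(-16)*(-1/12)*193)*(-33) = 772*(-33) = -25476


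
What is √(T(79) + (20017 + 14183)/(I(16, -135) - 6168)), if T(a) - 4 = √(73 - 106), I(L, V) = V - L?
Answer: √(-56390756 + 39929761*I*√33)/6319 ≈ 1.5006 + 1.9141*I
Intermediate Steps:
T(a) = 4 + I*√33 (T(a) = 4 + √(73 - 106) = 4 + √(-33) = 4 + I*√33)
√(T(79) + (20017 + 14183)/(I(16, -135) - 6168)) = √((4 + I*√33) + (20017 + 14183)/((-135 - 1*16) - 6168)) = √((4 + I*√33) + 34200/((-135 - 16) - 6168)) = √((4 + I*√33) + 34200/(-151 - 6168)) = √((4 + I*√33) + 34200/(-6319)) = √((4 + I*√33) + 34200*(-1/6319)) = √((4 + I*√33) - 34200/6319) = √(-8924/6319 + I*√33)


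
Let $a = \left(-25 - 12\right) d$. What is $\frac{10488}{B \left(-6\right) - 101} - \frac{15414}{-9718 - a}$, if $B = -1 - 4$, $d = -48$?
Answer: $- \frac{8532477}{58291} \approx -146.38$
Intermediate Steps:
$B = -5$ ($B = -1 - 4 = -5$)
$a = 1776$ ($a = \left(-25 - 12\right) \left(-48\right) = \left(-37\right) \left(-48\right) = 1776$)
$\frac{10488}{B \left(-6\right) - 101} - \frac{15414}{-9718 - a} = \frac{10488}{\left(-5\right) \left(-6\right) - 101} - \frac{15414}{-9718 - 1776} = \frac{10488}{30 - 101} - \frac{15414}{-9718 - 1776} = \frac{10488}{-71} - \frac{15414}{-11494} = 10488 \left(- \frac{1}{71}\right) - - \frac{1101}{821} = - \frac{10488}{71} + \frac{1101}{821} = - \frac{8532477}{58291}$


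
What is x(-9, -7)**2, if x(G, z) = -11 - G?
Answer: 4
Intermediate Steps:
x(-9, -7)**2 = (-11 - 1*(-9))**2 = (-11 + 9)**2 = (-2)**2 = 4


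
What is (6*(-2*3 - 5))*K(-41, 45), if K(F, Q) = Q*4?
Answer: -11880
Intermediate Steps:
K(F, Q) = 4*Q
(6*(-2*3 - 5))*K(-41, 45) = (6*(-2*3 - 5))*(4*45) = (6*(-6 - 5))*180 = (6*(-11))*180 = -66*180 = -11880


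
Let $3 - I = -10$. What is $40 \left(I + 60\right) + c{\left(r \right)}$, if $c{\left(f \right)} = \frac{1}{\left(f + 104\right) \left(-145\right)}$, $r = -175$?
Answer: $\frac{30061401}{10295} \approx 2920.0$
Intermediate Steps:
$I = 13$ ($I = 3 - -10 = 3 + 10 = 13$)
$c{\left(f \right)} = - \frac{1}{145 \left(104 + f\right)}$ ($c{\left(f \right)} = \frac{1}{104 + f} \left(- \frac{1}{145}\right) = - \frac{1}{145 \left(104 + f\right)}$)
$40 \left(I + 60\right) + c{\left(r \right)} = 40 \left(13 + 60\right) - \frac{1}{15080 + 145 \left(-175\right)} = 40 \cdot 73 - \frac{1}{15080 - 25375} = 2920 - \frac{1}{-10295} = 2920 - - \frac{1}{10295} = 2920 + \frac{1}{10295} = \frac{30061401}{10295}$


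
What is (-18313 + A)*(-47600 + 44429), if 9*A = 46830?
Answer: 41570753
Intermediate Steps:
A = 15610/3 (A = (⅑)*46830 = 15610/3 ≈ 5203.3)
(-18313 + A)*(-47600 + 44429) = (-18313 + 15610/3)*(-47600 + 44429) = -39329/3*(-3171) = 41570753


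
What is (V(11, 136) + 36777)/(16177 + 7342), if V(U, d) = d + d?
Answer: 37049/23519 ≈ 1.5753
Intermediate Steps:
V(U, d) = 2*d
(V(11, 136) + 36777)/(16177 + 7342) = (2*136 + 36777)/(16177 + 7342) = (272 + 36777)/23519 = 37049*(1/23519) = 37049/23519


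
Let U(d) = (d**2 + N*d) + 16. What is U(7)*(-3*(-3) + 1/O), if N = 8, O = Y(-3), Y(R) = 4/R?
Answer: 3993/4 ≈ 998.25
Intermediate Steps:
O = -4/3 (O = 4/(-3) = 4*(-1/3) = -4/3 ≈ -1.3333)
U(d) = 16 + d**2 + 8*d (U(d) = (d**2 + 8*d) + 16 = 16 + d**2 + 8*d)
U(7)*(-3*(-3) + 1/O) = (16 + 7**2 + 8*7)*(-3*(-3) + 1/(-4/3)) = (16 + 49 + 56)*(9 - 3/4) = 121*(33/4) = 3993/4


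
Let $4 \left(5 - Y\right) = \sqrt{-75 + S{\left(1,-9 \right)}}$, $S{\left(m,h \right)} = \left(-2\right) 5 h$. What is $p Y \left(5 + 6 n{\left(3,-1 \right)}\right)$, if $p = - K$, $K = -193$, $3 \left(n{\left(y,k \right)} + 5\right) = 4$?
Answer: $-16405 + \frac{3281 \sqrt{15}}{4} \approx -13228.0$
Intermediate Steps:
$n{\left(y,k \right)} = - \frac{11}{3}$ ($n{\left(y,k \right)} = -5 + \frac{1}{3} \cdot 4 = -5 + \frac{4}{3} = - \frac{11}{3}$)
$S{\left(m,h \right)} = - 10 h$
$Y = 5 - \frac{\sqrt{15}}{4}$ ($Y = 5 - \frac{\sqrt{-75 - -90}}{4} = 5 - \frac{\sqrt{-75 + 90}}{4} = 5 - \frac{\sqrt{15}}{4} \approx 4.0318$)
$p = 193$ ($p = \left(-1\right) \left(-193\right) = 193$)
$p Y \left(5 + 6 n{\left(3,-1 \right)}\right) = 193 \left(5 - \frac{\sqrt{15}}{4}\right) \left(5 + 6 \left(- \frac{11}{3}\right)\right) = \left(965 - \frac{193 \sqrt{15}}{4}\right) \left(5 - 22\right) = \left(965 - \frac{193 \sqrt{15}}{4}\right) \left(-17\right) = -16405 + \frac{3281 \sqrt{15}}{4}$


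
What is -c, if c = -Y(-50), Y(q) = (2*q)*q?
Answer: 5000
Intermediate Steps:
Y(q) = 2*q²
c = -5000 (c = -2*(-50)² = -2*2500 = -1*5000 = -5000)
-c = -1*(-5000) = 5000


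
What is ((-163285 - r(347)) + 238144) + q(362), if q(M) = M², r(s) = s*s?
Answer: 85494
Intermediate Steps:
r(s) = s²
((-163285 - r(347)) + 238144) + q(362) = ((-163285 - 1*347²) + 238144) + 362² = ((-163285 - 1*120409) + 238144) + 131044 = ((-163285 - 120409) + 238144) + 131044 = (-283694 + 238144) + 131044 = -45550 + 131044 = 85494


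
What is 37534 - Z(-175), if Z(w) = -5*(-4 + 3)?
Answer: 37529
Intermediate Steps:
Z(w) = 5 (Z(w) = -5*(-1) = 5)
37534 - Z(-175) = 37534 - 1*5 = 37534 - 5 = 37529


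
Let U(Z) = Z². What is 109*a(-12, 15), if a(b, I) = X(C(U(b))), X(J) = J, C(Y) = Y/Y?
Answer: 109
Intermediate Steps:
C(Y) = 1
a(b, I) = 1
109*a(-12, 15) = 109*1 = 109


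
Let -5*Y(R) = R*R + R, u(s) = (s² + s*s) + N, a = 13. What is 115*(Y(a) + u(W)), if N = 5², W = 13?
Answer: 37559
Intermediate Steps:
N = 25
u(s) = 25 + 2*s² (u(s) = (s² + s*s) + 25 = (s² + s²) + 25 = 2*s² + 25 = 25 + 2*s²)
Y(R) = -R/5 - R²/5 (Y(R) = -(R*R + R)/5 = -(R² + R)/5 = -(R + R²)/5 = -R/5 - R²/5)
115*(Y(a) + u(W)) = 115*(-⅕*13*(1 + 13) + (25 + 2*13²)) = 115*(-⅕*13*14 + (25 + 2*169)) = 115*(-182/5 + (25 + 338)) = 115*(-182/5 + 363) = 115*(1633/5) = 37559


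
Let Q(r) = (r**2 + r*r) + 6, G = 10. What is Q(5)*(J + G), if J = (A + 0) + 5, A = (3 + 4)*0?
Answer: 840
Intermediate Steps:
A = 0 (A = 7*0 = 0)
J = 5 (J = (0 + 0) + 5 = 0 + 5 = 5)
Q(r) = 6 + 2*r**2 (Q(r) = (r**2 + r**2) + 6 = 2*r**2 + 6 = 6 + 2*r**2)
Q(5)*(J + G) = (6 + 2*5**2)*(5 + 10) = (6 + 2*25)*15 = (6 + 50)*15 = 56*15 = 840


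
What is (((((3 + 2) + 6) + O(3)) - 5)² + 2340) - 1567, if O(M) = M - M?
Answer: 809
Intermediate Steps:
O(M) = 0
(((((3 + 2) + 6) + O(3)) - 5)² + 2340) - 1567 = (((((3 + 2) + 6) + 0) - 5)² + 2340) - 1567 = ((((5 + 6) + 0) - 5)² + 2340) - 1567 = (((11 + 0) - 5)² + 2340) - 1567 = ((11 - 5)² + 2340) - 1567 = (6² + 2340) - 1567 = (36 + 2340) - 1567 = 2376 - 1567 = 809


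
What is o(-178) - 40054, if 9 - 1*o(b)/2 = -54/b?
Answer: -3563258/89 ≈ -40037.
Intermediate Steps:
o(b) = 18 + 108/b (o(b) = 18 - (-108)/b = 18 + 108/b)
o(-178) - 40054 = (18 + 108/(-178)) - 40054 = (18 + 108*(-1/178)) - 40054 = (18 - 54/89) - 40054 = 1548/89 - 40054 = -3563258/89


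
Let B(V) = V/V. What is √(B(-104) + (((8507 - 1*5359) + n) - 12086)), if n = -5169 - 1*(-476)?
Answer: I*√13630 ≈ 116.75*I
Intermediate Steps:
B(V) = 1
n = -4693 (n = -5169 + 476 = -4693)
√(B(-104) + (((8507 - 1*5359) + n) - 12086)) = √(1 + (((8507 - 1*5359) - 4693) - 12086)) = √(1 + (((8507 - 5359) - 4693) - 12086)) = √(1 + ((3148 - 4693) - 12086)) = √(1 + (-1545 - 12086)) = √(1 - 13631) = √(-13630) = I*√13630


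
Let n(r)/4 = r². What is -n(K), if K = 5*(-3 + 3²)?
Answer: -3600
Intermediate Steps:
K = 30 (K = 5*(-3 + 9) = 5*6 = 30)
n(r) = 4*r²
-n(K) = -4*30² = -4*900 = -1*3600 = -3600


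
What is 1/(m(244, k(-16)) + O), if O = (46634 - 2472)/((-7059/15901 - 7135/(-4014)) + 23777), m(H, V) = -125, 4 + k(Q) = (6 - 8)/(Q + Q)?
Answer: -1517690519887/186892604058407 ≈ -0.0081207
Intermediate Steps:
k(Q) = -4 - 1/Q (k(Q) = -4 + (6 - 8)/(Q + Q) = -4 - 2*1/(2*Q) = -4 - 1/Q)
O = 2818710927468/1517690519887 (O = 44162/((-7059*1/15901 - 7135*(-1/4014)) + 23777) = 44162/((-7059/15901 + 7135/4014) + 23777) = 44162/(85118809/63826614 + 23777) = 44162/(1517690519887/63826614) = 44162*(63826614/1517690519887) = 2818710927468/1517690519887 ≈ 1.8572)
1/(m(244, k(-16)) + O) = 1/(-125 + 2818710927468/1517690519887) = 1/(-186892604058407/1517690519887) = -1517690519887/186892604058407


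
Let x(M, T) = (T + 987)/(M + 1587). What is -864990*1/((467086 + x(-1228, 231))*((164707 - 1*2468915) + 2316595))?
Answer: -51755235/346185872434 ≈ -0.00014950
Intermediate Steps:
x(M, T) = (987 + T)/(1587 + M)
-864990*1/((467086 + x(-1228, 231))*((164707 - 1*2468915) + 2316595)) = -864990*1/((467086 + (987 + 231)/(1587 - 1228))*((164707 - 1*2468915) + 2316595)) = -864990*1/((467086 + 1218/359)*((164707 - 2468915) + 2316595)) = -864990*1/((-2304208 + 2316595)*(467086 + (1/359)*1218)) = -864990*1/(12387*(467086 + 1218/359)) = -864990/((167685092/359)*12387) = -864990/2077115234604/359 = -864990*359/2077115234604 = -51755235/346185872434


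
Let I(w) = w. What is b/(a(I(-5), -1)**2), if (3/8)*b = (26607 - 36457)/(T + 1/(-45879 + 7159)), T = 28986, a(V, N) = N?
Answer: -3051136000/3367013757 ≈ -0.90618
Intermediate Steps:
b = -3051136000/3367013757 (b = 8*((26607 - 36457)/(28986 + 1/(-45879 + 7159)))/3 = 8*(-9850/(28986 + 1/(-38720)))/3 = 8*(-9850/(28986 - 1/38720))/3 = 8*(-9850/1122337919/38720)/3 = 8*(-9850*38720/1122337919)/3 = (8/3)*(-381392000/1122337919) = -3051136000/3367013757 ≈ -0.90618)
b/(a(I(-5), -1)**2) = -3051136000/(3367013757*((-1)**2)) = -3051136000/3367013757/1 = -3051136000/3367013757*1 = -3051136000/3367013757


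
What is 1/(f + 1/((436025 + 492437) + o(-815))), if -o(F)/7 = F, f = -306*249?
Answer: -934167/71177920397 ≈ -1.3124e-5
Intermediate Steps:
f = -76194
o(F) = -7*F
1/(f + 1/((436025 + 492437) + o(-815))) = 1/(-76194 + 1/((436025 + 492437) - 7*(-815))) = 1/(-76194 + 1/(928462 + 5705)) = 1/(-76194 + 1/934167) = 1/(-71177920397/934167) = -934167/71177920397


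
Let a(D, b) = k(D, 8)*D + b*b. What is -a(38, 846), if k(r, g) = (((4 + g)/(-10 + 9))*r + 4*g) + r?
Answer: -701048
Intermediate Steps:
k(r, g) = r + 4*g + r*(-4 - g) (k(r, g) = (((4 + g)/(-1))*r + 4*g) + r = (((4 + g)*(-1))*r + 4*g) + r = ((-4 - g)*r + 4*g) + r = (r*(-4 - g) + 4*g) + r = (4*g + r*(-4 - g)) + r = r + 4*g + r*(-4 - g))
a(D, b) = b**2 + D*(32 - 11*D) (a(D, b) = (-3*D + 4*8 - 1*8*D)*D + b*b = (-3*D + 32 - 8*D)*D + b**2 = (32 - 11*D)*D + b**2 = D*(32 - 11*D) + b**2 = b**2 + D*(32 - 11*D))
-a(38, 846) = -(846**2 - 1*38*(-32 + 11*38)) = -(715716 - 1*38*(-32 + 418)) = -(715716 - 1*38*386) = -(715716 - 14668) = -1*701048 = -701048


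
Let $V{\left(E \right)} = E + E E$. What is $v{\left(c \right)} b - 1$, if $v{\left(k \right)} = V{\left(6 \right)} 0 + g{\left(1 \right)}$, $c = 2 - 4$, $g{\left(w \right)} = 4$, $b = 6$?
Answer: $23$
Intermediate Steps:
$V{\left(E \right)} = E + E^{2}$
$c = -2$ ($c = 2 - 4 = -2$)
$v{\left(k \right)} = 4$ ($v{\left(k \right)} = 6 \left(1 + 6\right) 0 + 4 = 6 \cdot 7 \cdot 0 + 4 = 42 \cdot 0 + 4 = 0 + 4 = 4$)
$v{\left(c \right)} b - 1 = 4 \cdot 6 - 1 = 24 - 1 = 23$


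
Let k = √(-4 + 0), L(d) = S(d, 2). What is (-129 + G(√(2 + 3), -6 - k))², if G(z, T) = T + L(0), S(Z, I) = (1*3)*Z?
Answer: 18221 + 540*I ≈ 18221.0 + 540.0*I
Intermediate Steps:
S(Z, I) = 3*Z
L(d) = 3*d
k = 2*I (k = √(-4) = 2*I ≈ 2.0*I)
G(z, T) = T (G(z, T) = T + 3*0 = T + 0 = T)
(-129 + G(√(2 + 3), -6 - k))² = (-129 + (-6 - 2*I))² = (-135 - 2*I)²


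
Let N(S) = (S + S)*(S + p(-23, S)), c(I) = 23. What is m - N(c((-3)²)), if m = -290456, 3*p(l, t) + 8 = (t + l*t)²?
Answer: -12651830/3 ≈ -4.2173e+6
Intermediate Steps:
p(l, t) = -8/3 + (t + l*t)²/3
N(S) = 2*S*(-8/3 + S + 484*S²/3) (N(S) = (S + S)*(S + (-8/3 + S²*(1 - 23)²/3)) = (2*S)*(S + (-8/3 + (⅓)*S²*(-22)²)) = (2*S)*(S + (-8/3 + (⅓)*S²*484)) = (2*S)*(S + (-8/3 + 484*S²/3)) = (2*S)*(-8/3 + S + 484*S²/3) = 2*S*(-8/3 + S + 484*S²/3))
m - N(c((-3)²)) = -290456 - 2*23*(-8 + 3*23 + 484*23²)/3 = -290456 - 2*23*(-8 + 69 + 484*529)/3 = -290456 - 2*23*(-8 + 69 + 256036)/3 = -290456 - 2*23*256097/3 = -290456 - 1*11780462/3 = -290456 - 11780462/3 = -12651830/3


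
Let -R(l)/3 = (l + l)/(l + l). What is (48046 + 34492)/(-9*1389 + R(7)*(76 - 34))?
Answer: -82538/12627 ≈ -6.5366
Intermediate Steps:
R(l) = -3 (R(l) = -3*(l + l)/(l + l) = -3*2*l/(2*l) = -3*2*l*1/(2*l) = -3*1 = -3)
(48046 + 34492)/(-9*1389 + R(7)*(76 - 34)) = (48046 + 34492)/(-9*1389 - 3*(76 - 34)) = 82538/(-12501 - 3*42) = 82538/(-12501 - 126) = 82538/(-12627) = 82538*(-1/12627) = -82538/12627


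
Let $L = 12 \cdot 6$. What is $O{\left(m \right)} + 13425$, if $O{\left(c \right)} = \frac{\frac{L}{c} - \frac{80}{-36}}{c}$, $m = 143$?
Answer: $\frac{2470753933}{184041} \approx 13425.0$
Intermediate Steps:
$L = 72$
$O{\left(c \right)} = \frac{\frac{20}{9} + \frac{72}{c}}{c}$ ($O{\left(c \right)} = \frac{\frac{72}{c} - \frac{80}{-36}}{c} = \frac{\frac{72}{c} - - \frac{20}{9}}{c} = \frac{\frac{72}{c} + \frac{20}{9}}{c} = \frac{\frac{20}{9} + \frac{72}{c}}{c}$)
$O{\left(m \right)} + 13425 = \frac{4 \left(162 + 5 \cdot 143\right)}{9 \cdot 20449} + 13425 = \frac{4}{9} \cdot \frac{1}{20449} \left(162 + 715\right) + 13425 = \frac{4}{9} \cdot \frac{1}{20449} \cdot 877 + 13425 = \frac{3508}{184041} + 13425 = \frac{2470753933}{184041}$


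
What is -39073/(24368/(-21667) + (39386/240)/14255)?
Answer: 1448184878424600/41257212569 ≈ 35101.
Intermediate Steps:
-39073/(24368/(-21667) + (39386/240)/14255) = -39073/(24368*(-1/21667) + (39386*(1/240))*(1/14255)) = -39073/(-24368/21667 + (19693/120)*(1/14255)) = -39073/(-24368/21667 + 19693/1710600) = -39073/(-41257212569/37063570200) = -39073*(-37063570200/41257212569) = 1448184878424600/41257212569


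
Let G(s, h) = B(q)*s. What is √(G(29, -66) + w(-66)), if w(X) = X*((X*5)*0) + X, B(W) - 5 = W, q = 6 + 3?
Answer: 2*√85 ≈ 18.439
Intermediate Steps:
q = 9
B(W) = 5 + W
G(s, h) = 14*s (G(s, h) = (5 + 9)*s = 14*s)
w(X) = X (w(X) = X*((5*X)*0) + X = X*0 + X = 0 + X = X)
√(G(29, -66) + w(-66)) = √(14*29 - 66) = √(406 - 66) = √340 = 2*√85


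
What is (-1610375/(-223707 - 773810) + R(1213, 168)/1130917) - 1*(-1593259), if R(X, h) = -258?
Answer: 1797371531567551540/1128108933089 ≈ 1.5933e+6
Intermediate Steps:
(-1610375/(-223707 - 773810) + R(1213, 168)/1130917) - 1*(-1593259) = (-1610375/(-223707 - 773810) - 258/1130917) - 1*(-1593259) = (-1610375/(-997517) - 258*1/1130917) + 1593259 = (-1610375*(-1/997517) - 258/1130917) + 1593259 = (1610375/997517 - 258/1130917) + 1593259 = 1820943104489/1128108933089 + 1593259 = 1797371531567551540/1128108933089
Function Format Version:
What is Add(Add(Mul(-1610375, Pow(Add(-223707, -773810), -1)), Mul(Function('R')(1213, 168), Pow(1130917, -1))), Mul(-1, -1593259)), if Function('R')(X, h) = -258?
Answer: Rational(1797371531567551540, 1128108933089) ≈ 1.5933e+6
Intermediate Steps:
Add(Add(Mul(-1610375, Pow(Add(-223707, -773810), -1)), Mul(Function('R')(1213, 168), Pow(1130917, -1))), Mul(-1, -1593259)) = Add(Add(Mul(-1610375, Pow(Add(-223707, -773810), -1)), Mul(-258, Pow(1130917, -1))), Mul(-1, -1593259)) = Add(Add(Mul(-1610375, Pow(-997517, -1)), Mul(-258, Rational(1, 1130917))), 1593259) = Add(Add(Mul(-1610375, Rational(-1, 997517)), Rational(-258, 1130917)), 1593259) = Add(Add(Rational(1610375, 997517), Rational(-258, 1130917)), 1593259) = Add(Rational(1820943104489, 1128108933089), 1593259) = Rational(1797371531567551540, 1128108933089)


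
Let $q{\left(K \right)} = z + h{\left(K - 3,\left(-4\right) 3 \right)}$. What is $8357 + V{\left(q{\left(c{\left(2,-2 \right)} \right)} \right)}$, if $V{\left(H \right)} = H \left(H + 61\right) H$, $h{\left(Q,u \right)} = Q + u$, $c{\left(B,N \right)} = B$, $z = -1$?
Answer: $17569$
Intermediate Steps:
$q{\left(K \right)} = -16 + K$ ($q{\left(K \right)} = -1 + \left(\left(K - 3\right) - 12\right) = -1 + \left(\left(-3 + K\right) - 12\right) = -1 + \left(-15 + K\right) = -16 + K$)
$V{\left(H \right)} = H^{2} \left(61 + H\right)$ ($V{\left(H \right)} = H \left(61 + H\right) H = H^{2} \left(61 + H\right)$)
$8357 + V{\left(q{\left(c{\left(2,-2 \right)} \right)} \right)} = 8357 + \left(-16 + 2\right)^{2} \left(61 + \left(-16 + 2\right)\right) = 8357 + \left(-14\right)^{2} \left(61 - 14\right) = 8357 + 196 \cdot 47 = 8357 + 9212 = 17569$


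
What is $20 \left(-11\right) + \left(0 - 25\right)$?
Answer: $-245$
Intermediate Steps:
$20 \left(-11\right) + \left(0 - 25\right) = -220 - 25 = -245$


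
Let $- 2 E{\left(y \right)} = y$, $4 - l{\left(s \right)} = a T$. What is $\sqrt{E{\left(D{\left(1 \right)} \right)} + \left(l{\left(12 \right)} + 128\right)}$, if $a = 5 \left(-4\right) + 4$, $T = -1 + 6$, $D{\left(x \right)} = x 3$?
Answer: $\frac{\sqrt{842}}{2} \approx 14.509$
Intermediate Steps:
$D{\left(x \right)} = 3 x$
$T = 5$
$a = -16$ ($a = -20 + 4 = -16$)
$l{\left(s \right)} = 84$ ($l{\left(s \right)} = 4 - \left(-16\right) 5 = 4 - -80 = 4 + 80 = 84$)
$E{\left(y \right)} = - \frac{y}{2}$
$\sqrt{E{\left(D{\left(1 \right)} \right)} + \left(l{\left(12 \right)} + 128\right)} = \sqrt{- \frac{3 \cdot 1}{2} + \left(84 + 128\right)} = \sqrt{\left(- \frac{1}{2}\right) 3 + 212} = \sqrt{- \frac{3}{2} + 212} = \sqrt{\frac{421}{2}} = \frac{\sqrt{842}}{2}$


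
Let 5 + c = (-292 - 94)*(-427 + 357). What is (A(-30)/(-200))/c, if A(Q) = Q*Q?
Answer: -3/18010 ≈ -0.00016657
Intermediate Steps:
A(Q) = Q²
c = 27015 (c = -5 + (-292 - 94)*(-427 + 357) = -5 - 386*(-70) = -5 + 27020 = 27015)
(A(-30)/(-200))/c = ((-30)²/(-200))/27015 = (900*(-1/200))*(1/27015) = -9/2*1/27015 = -3/18010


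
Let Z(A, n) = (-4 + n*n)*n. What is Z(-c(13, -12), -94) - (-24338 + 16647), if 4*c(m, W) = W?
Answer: -822517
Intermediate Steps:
c(m, W) = W/4
Z(A, n) = n*(-4 + n²) (Z(A, n) = (-4 + n²)*n = n*(-4 + n²))
Z(-c(13, -12), -94) - (-24338 + 16647) = -94*(-4 + (-94)²) - (-24338 + 16647) = -94*(-4 + 8836) - 1*(-7691) = -94*8832 + 7691 = -830208 + 7691 = -822517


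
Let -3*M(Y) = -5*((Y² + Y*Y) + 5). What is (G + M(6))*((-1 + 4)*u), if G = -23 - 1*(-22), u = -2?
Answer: -764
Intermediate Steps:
G = -1 (G = -23 + 22 = -1)
M(Y) = 25/3 + 10*Y²/3 (M(Y) = -(-5)*((Y² + Y*Y) + 5)/3 = -(-5)*((Y² + Y²) + 5)/3 = -(-5)*(2*Y² + 5)/3 = -(-5)*(5 + 2*Y²)/3 = -(-25 - 10*Y²)/3 = 25/3 + 10*Y²/3)
(G + M(6))*((-1 + 4)*u) = (-1 + (25/3 + (10/3)*6²))*((-1 + 4)*(-2)) = (-1 + (25/3 + (10/3)*36))*(3*(-2)) = (-1 + (25/3 + 120))*(-6) = (-1 + 385/3)*(-6) = (382/3)*(-6) = -764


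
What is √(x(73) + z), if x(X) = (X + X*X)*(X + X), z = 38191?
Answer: √826883 ≈ 909.33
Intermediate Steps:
x(X) = 2*X*(X + X²) (x(X) = (X + X²)*(2*X) = 2*X*(X + X²))
√(x(73) + z) = √(2*73²*(1 + 73) + 38191) = √(2*5329*74 + 38191) = √(788692 + 38191) = √826883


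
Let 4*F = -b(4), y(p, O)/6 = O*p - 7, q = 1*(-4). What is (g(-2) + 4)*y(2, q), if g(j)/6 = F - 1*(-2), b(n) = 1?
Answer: -1305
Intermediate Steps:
q = -4
y(p, O) = -42 + 6*O*p (y(p, O) = 6*(O*p - 7) = 6*(-7 + O*p) = -42 + 6*O*p)
F = -1/4 (F = (-1*1)/4 = (1/4)*(-1) = -1/4 ≈ -0.25000)
g(j) = 21/2 (g(j) = 6*(-1/4 - 1*(-2)) = 6*(-1/4 + 2) = 6*(7/4) = 21/2)
(g(-2) + 4)*y(2, q) = (21/2 + 4)*(-42 + 6*(-4)*2) = 29*(-42 - 48)/2 = (29/2)*(-90) = -1305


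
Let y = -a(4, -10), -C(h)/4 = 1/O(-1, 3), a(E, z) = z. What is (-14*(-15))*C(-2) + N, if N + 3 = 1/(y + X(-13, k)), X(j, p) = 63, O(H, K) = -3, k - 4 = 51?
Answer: 20222/73 ≈ 277.01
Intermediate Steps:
k = 55 (k = 4 + 51 = 55)
C(h) = 4/3 (C(h) = -4/(-3) = -4*(-1/3) = 4/3)
y = 10 (y = -1*(-10) = 10)
N = -218/73 (N = -3 + 1/(10 + 63) = -3 + 1/73 = -218/73 ≈ -2.9863)
(-14*(-15))*C(-2) + N = -14*(-15)*(4/3) - 218/73 = 210*(4/3) - 218/73 = 280 - 218/73 = 20222/73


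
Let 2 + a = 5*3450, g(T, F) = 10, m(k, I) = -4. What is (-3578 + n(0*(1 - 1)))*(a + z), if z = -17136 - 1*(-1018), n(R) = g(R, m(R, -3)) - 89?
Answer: -4132410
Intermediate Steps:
n(R) = -79 (n(R) = 10 - 89 = -79)
a = 17248 (a = -2 + 5*3450 = -2 + 17250 = 17248)
z = -16118 (z = -17136 + 1018 = -16118)
(-3578 + n(0*(1 - 1)))*(a + z) = (-3578 - 79)*(17248 - 16118) = -3657*1130 = -4132410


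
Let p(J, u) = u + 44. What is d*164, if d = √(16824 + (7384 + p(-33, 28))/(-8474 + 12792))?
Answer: 328*√19607360074/2159 ≈ 21273.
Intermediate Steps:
p(J, u) = 44 + u
d = 2*√19607360074/2159 (d = √(16824 + (7384 + (44 + 28))/(-8474 + 12792)) = √(16824 + (7384 + 72)/4318) = √(16824 + 7456*(1/4318)) = √(16824 + 3728/2159) = √(36326744/2159) = 2*√19607360074/2159 ≈ 129.71)
d*164 = (2*√19607360074/2159)*164 = 328*√19607360074/2159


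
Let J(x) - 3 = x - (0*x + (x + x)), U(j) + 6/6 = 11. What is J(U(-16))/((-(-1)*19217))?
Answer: -7/19217 ≈ -0.00036426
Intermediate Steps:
U(j) = 10 (U(j) = -1 + 11 = 10)
J(x) = 3 - x (J(x) = 3 + (x - (0*x + (x + x))) = 3 + (x - (0 + 2*x)) = 3 + (x - 2*x) = 3 - x)
J(U(-16))/((-(-1)*19217)) = (3 - 1*10)/((-(-1)*19217)) = (3 - 10)/((-1*(-19217))) = -7/19217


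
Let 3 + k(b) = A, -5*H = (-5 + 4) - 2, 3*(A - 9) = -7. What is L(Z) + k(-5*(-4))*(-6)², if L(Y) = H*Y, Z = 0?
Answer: 132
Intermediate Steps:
A = 20/3 (A = 9 + (⅓)*(-7) = 9 - 7/3 = 20/3 ≈ 6.6667)
H = ⅗ (H = -((-5 + 4) - 2)/5 = -(-1 - 2)/5 = -⅕*(-3) = ⅗ ≈ 0.60000)
k(b) = 11/3 (k(b) = -3 + 20/3 = 11/3)
L(Y) = 3*Y/5
L(Z) + k(-5*(-4))*(-6)² = (⅗)*0 + (11/3)*(-6)² = 0 + (11/3)*36 = 0 + 132 = 132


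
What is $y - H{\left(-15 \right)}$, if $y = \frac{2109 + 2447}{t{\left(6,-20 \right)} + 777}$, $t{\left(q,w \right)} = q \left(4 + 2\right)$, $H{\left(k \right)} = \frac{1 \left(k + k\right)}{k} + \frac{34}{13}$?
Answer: $\frac{10448}{10569} \approx 0.98855$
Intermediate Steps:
$H{\left(k \right)} = \frac{60}{13}$ ($H{\left(k \right)} = \frac{1 \cdot 2 k}{k} + 34 \cdot \frac{1}{13} = \frac{2 k}{k} + \frac{34}{13} = 2 + \frac{34}{13} = \frac{60}{13}$)
$t{\left(q,w \right)} = 6 q$ ($t{\left(q,w \right)} = q 6 = 6 q$)
$y = \frac{4556}{813}$ ($y = \frac{2109 + 2447}{6 \cdot 6 + 777} = \frac{4556}{36 + 777} = \frac{4556}{813} \approx 5.6039$)
$y - H{\left(-15 \right)} = \frac{4556}{813} - \frac{60}{13} = \frac{10448}{10569}$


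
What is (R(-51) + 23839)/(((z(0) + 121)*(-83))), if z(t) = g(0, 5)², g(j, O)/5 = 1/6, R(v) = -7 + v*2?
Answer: -854280/363623 ≈ -2.3494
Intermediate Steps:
R(v) = -7 + 2*v
g(j, O) = ⅚ (g(j, O) = 5/6 = 5*(⅙) = ⅚)
z(t) = 25/36 (z(t) = (⅚)² = 25/36)
(R(-51) + 23839)/(((z(0) + 121)*(-83))) = ((-7 + 2*(-51)) + 23839)/(((25/36 + 121)*(-83))) = ((-7 - 102) + 23839)/(((4381/36)*(-83))) = (-109 + 23839)/(-363623/36) = 23730*(-36/363623) = -854280/363623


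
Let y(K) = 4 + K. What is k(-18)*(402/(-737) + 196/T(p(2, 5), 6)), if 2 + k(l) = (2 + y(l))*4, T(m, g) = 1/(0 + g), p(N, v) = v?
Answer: -646500/11 ≈ -58773.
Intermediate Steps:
T(m, g) = 1/g
k(l) = 22 + 4*l (k(l) = -2 + (2 + (4 + l))*4 = -2 + (6 + l)*4 = -2 + (24 + 4*l) = 22 + 4*l)
k(-18)*(402/(-737) + 196/T(p(2, 5), 6)) = (22 + 4*(-18))*(402/(-737) + 196/(1/6)) = (22 - 72)*(402*(-1/737) + 196/(1/6)) = -50*(-6/11 + 196*6) = -50*(-6/11 + 1176) = -50*12930/11 = -646500/11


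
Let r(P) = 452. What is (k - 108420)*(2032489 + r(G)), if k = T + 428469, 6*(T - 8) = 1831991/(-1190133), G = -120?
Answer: 221247926813460895/340038 ≈ 6.5066e+11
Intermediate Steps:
T = 7899199/1020114 (T = 8 + (1831991/(-1190133))/6 = 8 + (1831991*(-1/1190133))/6 = 8 + (1/6)*(-261713/170019) = 8 - 261713/1020114 = 7899199/1020114 ≈ 7.7434)
k = 437095124665/1020114 (k = 7899199/1020114 + 428469 = 437095124665/1020114 ≈ 4.2848e+5)
(k - 108420)*(2032489 + r(G)) = (437095124665/1020114 - 108420)*(2032489 + 452) = (326494364785/1020114)*2032941 = 221247926813460895/340038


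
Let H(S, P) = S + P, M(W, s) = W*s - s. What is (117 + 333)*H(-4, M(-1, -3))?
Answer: 900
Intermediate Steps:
M(W, s) = -s + W*s
H(S, P) = P + S
(117 + 333)*H(-4, M(-1, -3)) = (117 + 333)*(-3*(-1 - 1) - 4) = 450*(-3*(-2) - 4) = 450*(6 - 4) = 450*2 = 900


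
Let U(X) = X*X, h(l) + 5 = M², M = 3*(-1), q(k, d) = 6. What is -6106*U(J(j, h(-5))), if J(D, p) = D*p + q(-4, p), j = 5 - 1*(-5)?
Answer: -12920296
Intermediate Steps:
M = -3
h(l) = 4 (h(l) = -5 + (-3)² = -5 + 9 = 4)
j = 10 (j = 5 + 5 = 10)
J(D, p) = 6 + D*p (J(D, p) = D*p + 6 = 6 + D*p)
U(X) = X²
-6106*U(J(j, h(-5))) = -6106*(6 + 10*4)² = -6106*(6 + 40)² = -6106*46² = -6106*2116 = -12920296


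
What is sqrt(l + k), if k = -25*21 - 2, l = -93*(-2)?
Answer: I*sqrt(341) ≈ 18.466*I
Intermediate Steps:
l = 186
k = -527 (k = -525 - 2 = -527)
sqrt(l + k) = sqrt(186 - 527) = sqrt(-341) = I*sqrt(341)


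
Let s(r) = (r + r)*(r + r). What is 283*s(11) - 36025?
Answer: 100947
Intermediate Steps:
s(r) = 4*r² (s(r) = (2*r)*(2*r) = 4*r²)
283*s(11) - 36025 = 283*(4*11²) - 36025 = 283*(4*121) - 36025 = 283*484 - 36025 = 136972 - 36025 = 100947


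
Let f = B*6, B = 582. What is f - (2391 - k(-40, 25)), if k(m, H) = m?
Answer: 1061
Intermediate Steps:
f = 3492 (f = 582*6 = 3492)
f - (2391 - k(-40, 25)) = 3492 - (2391 - 1*(-40)) = 3492 - (2391 + 40) = 3492 - 1*2431 = 3492 - 2431 = 1061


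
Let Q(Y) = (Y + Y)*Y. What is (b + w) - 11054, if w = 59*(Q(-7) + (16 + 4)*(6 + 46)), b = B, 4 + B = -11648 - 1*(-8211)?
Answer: 52647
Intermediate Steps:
Q(Y) = 2*Y² (Q(Y) = (2*Y)*Y = 2*Y²)
B = -3441 (B = -4 + (-11648 - 1*(-8211)) = -4 + (-11648 + 8211) = -4 - 3437 = -3441)
b = -3441
w = 67142 (w = 59*(2*(-7)² + (16 + 4)*(6 + 46)) = 59*(2*49 + 20*52) = 59*(98 + 1040) = 59*1138 = 67142)
(b + w) - 11054 = (-3441 + 67142) - 11054 = 63701 - 11054 = 52647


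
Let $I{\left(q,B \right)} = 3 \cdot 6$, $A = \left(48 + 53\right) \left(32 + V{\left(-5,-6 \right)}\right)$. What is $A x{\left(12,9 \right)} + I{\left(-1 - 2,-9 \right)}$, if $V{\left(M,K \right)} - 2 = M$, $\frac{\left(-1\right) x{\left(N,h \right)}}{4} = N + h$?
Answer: $-246018$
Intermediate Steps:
$x{\left(N,h \right)} = - 4 N - 4 h$ ($x{\left(N,h \right)} = - 4 \left(N + h\right) = - 4 N - 4 h$)
$V{\left(M,K \right)} = 2 + M$
$A = 2929$ ($A = \left(48 + 53\right) \left(32 + \left(2 - 5\right)\right) = 101 \left(32 - 3\right) = 101 \cdot 29 = 2929$)
$I{\left(q,B \right)} = 18$
$A x{\left(12,9 \right)} + I{\left(-1 - 2,-9 \right)} = 2929 \left(\left(-4\right) 12 - 36\right) + 18 = 2929 \left(-48 - 36\right) + 18 = 2929 \left(-84\right) + 18 = -246036 + 18 = -246018$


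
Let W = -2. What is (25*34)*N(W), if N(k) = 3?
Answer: 2550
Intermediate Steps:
(25*34)*N(W) = (25*34)*3 = 850*3 = 2550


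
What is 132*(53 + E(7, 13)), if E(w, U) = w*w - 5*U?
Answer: 4884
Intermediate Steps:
E(w, U) = w² - 5*U
132*(53 + E(7, 13)) = 132*(53 + (7² - 5*13)) = 132*(53 + (49 - 65)) = 132*(53 - 16) = 132*37 = 4884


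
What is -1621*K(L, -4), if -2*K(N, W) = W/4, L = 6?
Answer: -1621/2 ≈ -810.50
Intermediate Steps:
K(N, W) = -W/8 (K(N, W) = -W/(2*4) = -W/8)
-1621*K(L, -4) = -(-1621)*(-4)/8 = -1621*½ = -1621/2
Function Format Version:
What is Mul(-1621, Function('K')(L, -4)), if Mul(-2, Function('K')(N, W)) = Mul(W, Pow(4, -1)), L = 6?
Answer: Rational(-1621, 2) ≈ -810.50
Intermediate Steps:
Function('K')(N, W) = Mul(Rational(-1, 8), W) (Function('K')(N, W) = Mul(Rational(-1, 2), Mul(W, Pow(4, -1))) = Mul(Rational(-1, 2), Mul(W, Rational(1, 4))) = Mul(Rational(-1, 2), Mul(Rational(1, 4), W)) = Mul(Rational(-1, 8), W))
Mul(-1621, Function('K')(L, -4)) = Mul(-1621, Mul(Rational(-1, 8), -4)) = Mul(-1621, Rational(1, 2)) = Rational(-1621, 2)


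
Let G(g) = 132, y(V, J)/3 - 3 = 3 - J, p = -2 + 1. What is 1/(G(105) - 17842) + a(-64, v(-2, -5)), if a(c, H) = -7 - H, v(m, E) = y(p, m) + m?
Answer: -513591/17710 ≈ -29.000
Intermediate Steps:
p = -1
y(V, J) = 18 - 3*J (y(V, J) = 9 + 3*(3 - J) = 9 + (9 - 3*J) = 18 - 3*J)
v(m, E) = 18 - 2*m (v(m, E) = (18 - 3*m) + m = 18 - 2*m)
1/(G(105) - 17842) + a(-64, v(-2, -5)) = 1/(132 - 17842) + (-7 - (18 - 2*(-2))) = 1/(-17710) + (-7 - (18 + 4)) = -1/17710 + (-7 - 1*22) = -1/17710 + (-7 - 22) = -1/17710 - 29 = -513591/17710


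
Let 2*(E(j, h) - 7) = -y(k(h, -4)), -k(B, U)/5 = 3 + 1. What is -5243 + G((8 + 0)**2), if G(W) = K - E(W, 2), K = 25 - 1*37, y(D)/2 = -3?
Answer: -5265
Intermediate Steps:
k(B, U) = -20 (k(B, U) = -5*(3 + 1) = -5*4 = -20)
y(D) = -6 (y(D) = 2*(-3) = -6)
E(j, h) = 10 (E(j, h) = 7 + (-1*(-6))/2 = 7 + (1/2)*6 = 7 + 3 = 10)
K = -12 (K = 25 - 37 = -12)
G(W) = -22 (G(W) = -12 - 1*10 = -12 - 10 = -22)
-5243 + G((8 + 0)**2) = -5243 - 22 = -5265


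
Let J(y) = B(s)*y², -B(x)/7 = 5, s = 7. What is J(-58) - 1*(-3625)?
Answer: -114115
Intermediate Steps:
B(x) = -35 (B(x) = -7*5 = -35)
J(y) = -35*y²
J(-58) - 1*(-3625) = -35*(-58)² - 1*(-3625) = -35*3364 + 3625 = -117740 + 3625 = -114115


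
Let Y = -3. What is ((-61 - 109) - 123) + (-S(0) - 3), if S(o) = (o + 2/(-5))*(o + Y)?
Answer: -1486/5 ≈ -297.20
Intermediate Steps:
S(o) = (-3 + o)*(-⅖ + o) (S(o) = (o + 2/(-5))*(o - 3) = (o + 2*(-⅕))*(-3 + o) = (o - ⅖)*(-3 + o) = (-⅖ + o)*(-3 + o) = (-3 + o)*(-⅖ + o))
((-61 - 109) - 123) + (-S(0) - 3) = ((-61 - 109) - 123) + (-(6/5 + 0² - 17/5*0) - 3) = (-170 - 123) + (-(6/5 + 0 + 0) - 3) = -293 + (-1*6/5 - 3) = -293 + (-6/5 - 3) = -293 - 21/5 = -1486/5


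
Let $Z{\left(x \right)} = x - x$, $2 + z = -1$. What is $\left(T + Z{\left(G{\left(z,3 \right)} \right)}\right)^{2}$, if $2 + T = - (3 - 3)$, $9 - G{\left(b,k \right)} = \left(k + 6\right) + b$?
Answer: $4$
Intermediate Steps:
$z = -3$ ($z = -2 - 1 = -3$)
$G{\left(b,k \right)} = 3 - b - k$ ($G{\left(b,k \right)} = 9 - \left(\left(k + 6\right) + b\right) = 9 - \left(\left(6 + k\right) + b\right) = 9 - \left(6 + b + k\right) = 3 - b - k$)
$T = -2$ ($T = -2 - \left(3 - 3\right) = -2 - 0 = -2 + 0 = -2$)
$Z{\left(x \right)} = 0$
$\left(T + Z{\left(G{\left(z,3 \right)} \right)}\right)^{2} = \left(-2 + 0\right)^{2} = \left(-2\right)^{2} = 4$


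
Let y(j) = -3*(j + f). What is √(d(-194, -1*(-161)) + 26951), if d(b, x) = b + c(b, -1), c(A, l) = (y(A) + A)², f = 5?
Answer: 17*√574 ≈ 407.29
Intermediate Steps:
y(j) = -15 - 3*j (y(j) = -3*(j + 5) = -3*(5 + j) = -15 - 3*j)
c(A, l) = (-15 - 2*A)² (c(A, l) = ((-15 - 3*A) + A)² = (-15 - 2*A)²)
d(b, x) = b + (15 + 2*b)²
√(d(-194, -1*(-161)) + 26951) = √((-194 + (15 + 2*(-194))²) + 26951) = √((-194 + (15 - 388)²) + 26951) = √((-194 + (-373)²) + 26951) = √((-194 + 139129) + 26951) = √(138935 + 26951) = √165886 = 17*√574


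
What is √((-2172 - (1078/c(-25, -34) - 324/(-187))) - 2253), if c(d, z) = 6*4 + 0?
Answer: I*√5629287741/1122 ≈ 66.87*I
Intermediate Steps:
c(d, z) = 24 (c(d, z) = 24 + 0 = 24)
√((-2172 - (1078/c(-25, -34) - 324/(-187))) - 2253) = √((-2172 - (1078/24 - 324/(-187))) - 2253) = √((-2172 - (1078*(1/24) - 324*(-1/187))) - 2253) = √((-2172 - (539/12 + 324/187)) - 2253) = √((-2172 - 1*104681/2244) - 2253) = √((-2172 - 104681/2244) - 2253) = √(-4978649/2244 - 2253) = √(-10034381/2244) = I*√5629287741/1122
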